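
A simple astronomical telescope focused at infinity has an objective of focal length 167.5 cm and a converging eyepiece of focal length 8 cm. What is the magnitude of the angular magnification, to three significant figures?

|M| = f_obj/|f_eye| = 167.5/8 = 20.938.

20.9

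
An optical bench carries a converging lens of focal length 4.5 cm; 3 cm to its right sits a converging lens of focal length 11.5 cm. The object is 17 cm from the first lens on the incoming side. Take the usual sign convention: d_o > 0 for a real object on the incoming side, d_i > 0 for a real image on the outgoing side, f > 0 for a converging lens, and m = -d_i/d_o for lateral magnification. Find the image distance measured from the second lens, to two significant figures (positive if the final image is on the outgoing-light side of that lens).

First lens: d_i1 = 1/(1/4.5 - 1/17) = 6.120 cm.
Since 6.120 cm > 3 cm, the first image lies past the second lens and serves as a virtual object: d_o2 = L - d_i1 = -3.120 cm.
Second lens: d_i2 = 1/(1/11.5 - 1/(-3.120)) = 2.454 cm.

2.5 cm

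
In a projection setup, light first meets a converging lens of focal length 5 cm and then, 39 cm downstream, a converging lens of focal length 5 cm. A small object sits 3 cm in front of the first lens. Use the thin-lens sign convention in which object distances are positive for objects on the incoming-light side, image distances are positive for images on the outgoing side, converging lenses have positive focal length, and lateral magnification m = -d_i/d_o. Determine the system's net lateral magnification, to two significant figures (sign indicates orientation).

-0.30

Applying the thin-lens equation to the first lens, 1/5 = 1/3 + 1/d_i1, which gives d_i1 = -7.500 cm.
Its lateral magnification is m_1 = -d_i1/d_o1 = -(-7.500)/3 = 2.5000.
The intermediate image is virtual, 7.500 cm to the left of lens 1, so d_o2 = L - d_i1 = 39 - (-7.500) = 46.500 cm.
Applying the thin-lens equation again with f_2 = 5 cm and d_o2 = 46.500 cm gives d_i2 = 5.602 cm.
m_2 = -(5.602)/(46.500) = -0.1205.
Overall magnification: m = m_1 m_2 = -0.3012.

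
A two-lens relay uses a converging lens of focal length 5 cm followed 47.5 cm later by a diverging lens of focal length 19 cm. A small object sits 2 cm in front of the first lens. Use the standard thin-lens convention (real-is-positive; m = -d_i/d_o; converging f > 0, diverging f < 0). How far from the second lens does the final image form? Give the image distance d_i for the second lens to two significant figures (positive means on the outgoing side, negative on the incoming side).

-14 cm

Applying the thin-lens equation to the first lens, 1/5 = 1/2 + 1/d_i1, which gives d_i1 = -3.333 cm.
With d_i1 < 0 the first image is virtual and lies on the object side; the object distance for lens 2 is d_o2 = 47.5 - (-3.333) = 50.833 cm.
Applying the thin-lens equation again with f_2 = -19 cm and d_o2 = 50.833 cm gives d_i2 = -13.831 cm.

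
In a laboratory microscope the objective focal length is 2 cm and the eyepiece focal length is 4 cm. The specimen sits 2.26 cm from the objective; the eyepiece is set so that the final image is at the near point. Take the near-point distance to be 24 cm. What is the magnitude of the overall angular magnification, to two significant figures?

54

Objective: 1/d_i = 1/f_obj - 1/d_o = 1/2 - 1/2.26 = 0.05752 cm^-1, so d_i = 17.385 cm.
m_obj = -d_i/d_o = -17.385/2.26 = -7.692.
Eyepiece angular magnification (image at near point): M_eye = 1 + D/f_e = 1 + 24/4 = 7.000.
Overall M = m_obj x M_eye = (-7.692)(7.000) = -53.85.
|M| = 53.85.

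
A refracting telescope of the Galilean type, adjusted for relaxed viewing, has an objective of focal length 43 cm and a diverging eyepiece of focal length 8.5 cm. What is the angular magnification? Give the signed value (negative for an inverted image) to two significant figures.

M = -f_obj/f_eye = -43/(-8.5) = 5.059.

5.1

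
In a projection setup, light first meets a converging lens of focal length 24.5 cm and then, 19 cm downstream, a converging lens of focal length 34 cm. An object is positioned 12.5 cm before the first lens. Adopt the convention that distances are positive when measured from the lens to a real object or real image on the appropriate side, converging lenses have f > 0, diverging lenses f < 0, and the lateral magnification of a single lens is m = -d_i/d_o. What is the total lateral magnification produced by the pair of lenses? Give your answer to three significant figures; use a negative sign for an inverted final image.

Applying the thin-lens equation to the first lens, 1/24.5 = 1/12.5 + 1/d_i1, which gives d_i1 = -25.521 cm.
Its lateral magnification is m_1 = -d_i1/d_o1 = -(-25.521)/12.5 = 2.0417.
With d_i1 < 0 the first image is virtual and lies on the object side; the object distance for lens 2 is d_o2 = 19 - (-25.521) = 44.521 cm.
Applying the thin-lens equation again with f_2 = 34 cm and d_o2 = 44.521 cm gives d_i2 = 143.877 cm.
m_2 = -(143.877)/(44.521) = -3.2317.
Overall magnification: m = m_1 m_2 = -6.5980.

-6.60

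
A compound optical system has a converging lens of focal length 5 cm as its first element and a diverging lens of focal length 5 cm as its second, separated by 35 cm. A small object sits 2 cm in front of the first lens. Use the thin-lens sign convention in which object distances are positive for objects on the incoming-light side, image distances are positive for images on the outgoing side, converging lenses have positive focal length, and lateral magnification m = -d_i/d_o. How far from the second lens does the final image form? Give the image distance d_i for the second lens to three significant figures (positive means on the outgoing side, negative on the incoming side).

-4.42 cm

Lens 1: 1/d_i1 = 1/f_1 - 1/d_o1 = 1/5 - 1/2 = -0.30000 cm^-1, so d_i1 = -3.333 cm.
With d_i1 < 0 the first image is virtual and lies on the object side; the object distance for lens 2 is d_o2 = 35 - (-3.333) = 38.333 cm.
Lens 2: 1/d_i2 = 1/f_2 - 1/d_o2 = 1/(-5) - 1/(38.333) = -0.22609 cm^-1, so d_i2 = -4.423 cm.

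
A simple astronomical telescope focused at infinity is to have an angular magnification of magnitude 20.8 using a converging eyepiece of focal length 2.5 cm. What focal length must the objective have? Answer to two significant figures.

52 cm

|M| = f_obj/|f_eye|, so f_obj = |M| x |f_eye| = 20.8 x 2.5 = 52.000 cm.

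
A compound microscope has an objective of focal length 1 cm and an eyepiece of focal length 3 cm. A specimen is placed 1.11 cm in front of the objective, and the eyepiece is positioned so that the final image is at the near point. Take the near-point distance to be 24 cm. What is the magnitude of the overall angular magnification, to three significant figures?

81.8

Objective: 1/d_i = 1/f_obj - 1/d_o = 1/1 - 1/1.11 = 0.09910 cm^-1, so d_i = 10.091 cm.
m_obj = -d_i/d_o = -10.091/1.11 = -9.091.
Eyepiece angular magnification (image at near point): M_eye = 1 + D/f_e = 1 + 24/3 = 9.000.
Overall M = m_obj x M_eye = (-9.091)(9.000) = -81.82.
|M| = 81.82.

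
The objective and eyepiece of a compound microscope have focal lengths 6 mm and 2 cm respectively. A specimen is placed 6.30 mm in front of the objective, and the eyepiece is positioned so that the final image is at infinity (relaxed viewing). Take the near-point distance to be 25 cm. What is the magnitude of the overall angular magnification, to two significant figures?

Convert to cm: f_obj = 6 mm = 0.6 cm; d_o = 6.30 mm = 0.63 cm.
Objective: 1/d_i = 1/f_obj - 1/d_o = 1/0.6 - 1/0.63 = 0.07937 cm^-1, so d_i = 12.600 cm.
m_obj = -d_i/d_o = -12.600/0.63 = -20.000.
Eyepiece angular magnification (image at infinity): M_eye = D/f_e = 25/2 = 12.500.
Overall M = m_obj x M_eye = (-20.000)(12.500) = -250.00.
|M| = 250.00.

250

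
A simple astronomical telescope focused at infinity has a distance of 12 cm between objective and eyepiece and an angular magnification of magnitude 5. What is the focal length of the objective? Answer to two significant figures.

10 cm

In normal adjustment the tube length equals f_obj + f_eye and |M| = f_obj/f_eye.
So f_obj = 5 f_eye and 5 f_eye + f_eye = 12 cm, giving f_eye = 12/6 = 2.000 cm and f_obj = 10.000 cm.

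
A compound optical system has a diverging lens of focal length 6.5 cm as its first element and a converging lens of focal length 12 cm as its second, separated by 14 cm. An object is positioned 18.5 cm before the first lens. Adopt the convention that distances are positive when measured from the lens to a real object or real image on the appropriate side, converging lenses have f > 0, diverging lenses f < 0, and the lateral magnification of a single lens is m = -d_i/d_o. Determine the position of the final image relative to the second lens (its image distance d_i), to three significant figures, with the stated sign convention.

Applying the thin-lens equation to the first lens, 1/(-6.5) = 1/18.5 + 1/d_i1, which gives d_i1 = -4.810 cm.
With d_i1 < 0 the first image is virtual and lies on the object side; the object distance for lens 2 is d_o2 = 14 - (-4.810) = 18.810 cm.
Applying the thin-lens equation again with f_2 = 12 cm and d_o2 = 18.810 cm gives d_i2 = 33.145 cm.

33.1 cm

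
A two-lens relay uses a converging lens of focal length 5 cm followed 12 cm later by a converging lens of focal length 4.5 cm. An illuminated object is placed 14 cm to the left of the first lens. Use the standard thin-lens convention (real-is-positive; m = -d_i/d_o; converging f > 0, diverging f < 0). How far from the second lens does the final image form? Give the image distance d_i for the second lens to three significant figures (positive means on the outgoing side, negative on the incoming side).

-68.4 cm

First lens: d_i1 = 1/(1/5 - 1/14) = 7.778 cm.
That image sits 4.222 cm in front of the second lens, so d_o2 = 4.222 cm.
Second lens: d_i2 = 1/(1/4.5 - 1/(4.222)) = -68.400 cm.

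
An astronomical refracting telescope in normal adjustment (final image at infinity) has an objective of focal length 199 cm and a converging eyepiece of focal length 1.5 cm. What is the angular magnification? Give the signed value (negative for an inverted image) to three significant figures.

M = -f_obj/f_eye = -199/(1.5) = -132.667.

-133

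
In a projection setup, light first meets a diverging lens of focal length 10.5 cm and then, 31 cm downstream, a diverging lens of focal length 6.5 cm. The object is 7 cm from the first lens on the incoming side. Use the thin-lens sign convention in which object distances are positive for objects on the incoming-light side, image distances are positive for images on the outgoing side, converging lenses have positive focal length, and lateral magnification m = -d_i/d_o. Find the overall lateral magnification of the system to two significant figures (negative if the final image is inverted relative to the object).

First lens: d_i1 = 1/(1/(-10.5) - 1/7) = -4.200 cm.
m_1 = -(-4.200)/7 = 0.6000.
The intermediate image is virtual, 4.200 cm to the left of lens 1, so d_o2 = L - d_i1 = 31 - (-4.200) = 35.200 cm.
Second lens: d_i2 = 1/(1/(-6.5) - 1/(35.200)) = -5.487 cm.
m_2 = -(-5.487)/(35.200) = 0.1559.
Total m = m_1 x m_2 = (0.6000)(0.1559) = 0.0935.

0.094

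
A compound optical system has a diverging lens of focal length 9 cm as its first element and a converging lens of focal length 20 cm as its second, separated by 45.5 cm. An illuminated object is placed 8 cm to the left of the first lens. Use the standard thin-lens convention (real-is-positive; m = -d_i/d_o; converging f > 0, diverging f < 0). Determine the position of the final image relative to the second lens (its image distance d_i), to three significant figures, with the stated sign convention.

Applying the thin-lens equation to the first lens, 1/(-9) = 1/8 + 1/d_i1, which gives d_i1 = -4.235 cm.
The intermediate image is virtual, 4.235 cm to the left of lens 1, so d_o2 = L - d_i1 = 45.5 - (-4.235) = 49.735 cm.
Applying the thin-lens equation again with f_2 = 20 cm and d_o2 = 49.735 cm gives d_i2 = 33.452 cm.

33.5 cm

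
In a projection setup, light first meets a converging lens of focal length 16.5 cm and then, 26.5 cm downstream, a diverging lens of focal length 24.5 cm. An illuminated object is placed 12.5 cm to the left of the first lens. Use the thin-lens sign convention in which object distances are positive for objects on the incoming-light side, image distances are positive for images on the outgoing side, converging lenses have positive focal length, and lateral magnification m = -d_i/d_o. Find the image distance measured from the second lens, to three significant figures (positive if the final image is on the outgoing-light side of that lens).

-18.6 cm

First lens: d_i1 = 1/(1/16.5 - 1/12.5) = -51.562 cm.
With d_i1 < 0 the first image is virtual and lies on the object side; the object distance for lens 2 is d_o2 = 26.5 - (-51.562) = 78.062 cm.
Second lens: d_i2 = 1/(1/(-24.5) - 1/(78.062)) = -18.647 cm.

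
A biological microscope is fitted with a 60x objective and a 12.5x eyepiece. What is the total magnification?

The overall magnification of a compound microscope is the product of the objective and eyepiece magnifications:
M = M_obj x M_eye = 60 x 12.5 = 750.

750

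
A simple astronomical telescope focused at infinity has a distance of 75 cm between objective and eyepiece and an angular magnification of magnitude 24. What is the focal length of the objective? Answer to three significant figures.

In normal adjustment the tube length equals f_obj + f_eye and |M| = f_obj/f_eye.
So f_obj = 24 f_eye and 24 f_eye + f_eye = 75 cm, giving f_eye = 75/25 = 3.000 cm and f_obj = 72.000 cm.

72.0 cm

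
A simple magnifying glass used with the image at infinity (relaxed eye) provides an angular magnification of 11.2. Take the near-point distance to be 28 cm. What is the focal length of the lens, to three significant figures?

2.50 cm

For the image at infinity, M = D/f.
f = D/M = 28/11.2 = 2.500 cm.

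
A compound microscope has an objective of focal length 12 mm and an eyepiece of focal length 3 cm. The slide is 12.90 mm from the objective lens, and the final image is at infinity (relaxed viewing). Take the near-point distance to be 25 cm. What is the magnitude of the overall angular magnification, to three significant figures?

Convert to cm: f_obj = 12 mm = 1.2 cm; d_o = 12.90 mm = 1.29 cm.
Objective: 1/d_i = 1/f_obj - 1/d_o = 1/1.2 - 1/1.29 = 0.05814 cm^-1, so d_i = 17.200 cm.
m_obj = -d_i/d_o = -17.200/1.29 = -13.333.
Eyepiece angular magnification (image at infinity): M_eye = D/f_e = 25/3 = 8.333.
Overall M = m_obj x M_eye = (-13.333)(8.333) = -111.11.
|M| = 111.11.

111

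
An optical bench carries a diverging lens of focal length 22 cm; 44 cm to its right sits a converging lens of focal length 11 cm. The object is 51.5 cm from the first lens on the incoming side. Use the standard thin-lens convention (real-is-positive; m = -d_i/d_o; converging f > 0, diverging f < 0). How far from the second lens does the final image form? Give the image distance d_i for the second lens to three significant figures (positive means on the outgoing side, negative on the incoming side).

13.5 cm

Applying the thin-lens equation to the first lens, 1/(-22) = 1/51.5 + 1/d_i1, which gives d_i1 = -15.415 cm.
With d_i1 < 0 the first image is virtual and lies on the object side; the object distance for lens 2 is d_o2 = 44 - (-15.415) = 59.415 cm.
Applying the thin-lens equation again with f_2 = 11 cm and d_o2 = 59.415 cm gives d_i2 = 13.499 cm.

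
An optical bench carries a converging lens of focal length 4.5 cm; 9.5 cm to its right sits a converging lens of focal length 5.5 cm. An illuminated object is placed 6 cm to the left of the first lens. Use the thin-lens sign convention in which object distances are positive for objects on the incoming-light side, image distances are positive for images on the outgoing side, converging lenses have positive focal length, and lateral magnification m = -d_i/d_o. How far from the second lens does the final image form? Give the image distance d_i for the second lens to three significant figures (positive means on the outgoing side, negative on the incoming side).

Lens 1: 1/d_i1 = 1/f_1 - 1/d_o1 = 1/4.5 - 1/6 = 0.05556 cm^-1, so d_i1 = 18.000 cm.
This image would form 18.000 cm past lens 1, i.e. 8.500 cm beyond lens 2, so it is a virtual object for lens 2: d_o2 = 9.5 - 18.000 = -8.500 cm.
Lens 2: 1/d_i2 = 1/f_2 - 1/d_o2 = 1/5.5 - 1/(-8.500) = 0.29947 cm^-1, so d_i2 = 3.339 cm.

3.34 cm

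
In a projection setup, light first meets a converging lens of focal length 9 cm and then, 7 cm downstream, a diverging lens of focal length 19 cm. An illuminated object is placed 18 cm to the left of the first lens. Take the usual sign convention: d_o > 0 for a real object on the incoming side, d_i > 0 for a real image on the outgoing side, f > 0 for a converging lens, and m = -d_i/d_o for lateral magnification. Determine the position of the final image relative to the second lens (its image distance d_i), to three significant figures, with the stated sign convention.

First lens: d_i1 = 1/(1/9 - 1/18) = 18.000 cm.
Since 18.000 cm > 7 cm, the first image lies past the second lens and serves as a virtual object: d_o2 = L - d_i1 = -11.000 cm.
Second lens: d_i2 = 1/(1/(-19) - 1/(-11.000)) = 26.125 cm.

26.1 cm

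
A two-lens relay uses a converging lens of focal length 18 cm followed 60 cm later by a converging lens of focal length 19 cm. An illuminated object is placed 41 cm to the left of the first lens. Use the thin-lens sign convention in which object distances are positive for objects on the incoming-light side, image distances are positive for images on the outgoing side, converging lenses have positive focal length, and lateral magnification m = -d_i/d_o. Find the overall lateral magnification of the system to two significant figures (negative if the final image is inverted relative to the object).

1.7

Lens 1: 1/d_i1 = 1/f_1 - 1/d_o1 = 1/18 - 1/41 = 0.03117 cm^-1, so d_i1 = 32.087 cm.
m_1 = -(32.087)/41 = -0.7826.
The intermediate image is 32.087 cm to the right of lens 1, so d_o2 = L - d_i1 = 60 - 32.087 = 27.913 cm.
Lens 2: 1/d_i2 = 1/f_2 - 1/d_o2 = 1/19 - 1/(27.913) = 0.01681 cm^-1, so d_i2 = 59.502 cm.
m_2 = -(59.502)/(27.913) = -2.1317.
Total m = m_1 x m_2 = (-0.7826)(-2.1317) = 1.6683.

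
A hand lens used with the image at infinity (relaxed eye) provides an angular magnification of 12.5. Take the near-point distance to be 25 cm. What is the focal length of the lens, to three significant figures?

2.00 cm

For the image at infinity, M = D/f.
f = D/M = 25/12.5 = 2.000 cm.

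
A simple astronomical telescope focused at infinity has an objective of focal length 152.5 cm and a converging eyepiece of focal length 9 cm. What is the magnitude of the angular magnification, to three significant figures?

16.9

|M| = f_obj/|f_eye| = 152.5/9 = 16.944.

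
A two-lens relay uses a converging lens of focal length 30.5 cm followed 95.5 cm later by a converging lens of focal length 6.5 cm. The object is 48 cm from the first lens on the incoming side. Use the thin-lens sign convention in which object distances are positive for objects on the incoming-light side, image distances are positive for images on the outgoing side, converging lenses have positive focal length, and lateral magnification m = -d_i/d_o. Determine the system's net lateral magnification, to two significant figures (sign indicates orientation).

2.1

Applying the thin-lens equation to the first lens, 1/30.5 = 1/48 + 1/d_i1, which gives d_i1 = 83.657 cm.
Its lateral magnification is m_1 = -d_i1/d_o1 = -(83.657)/48 = -1.7429.
That image sits 11.843 cm in front of the second lens, so d_o2 = 11.843 cm.
Applying the thin-lens equation again with f_2 = 6.5 cm and d_o2 = 11.843 cm gives d_i2 = 14.408 cm.
m_2 = -(14.408)/(11.843) = -1.2166.
Total m = m_1 x m_2 = (-1.7429)(-1.2166) = 2.1203.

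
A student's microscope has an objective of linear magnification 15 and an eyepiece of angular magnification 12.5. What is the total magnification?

187.5

The overall magnification of a compound microscope is the product of the objective and eyepiece magnifications:
M = M_obj x M_eye = 15 x 12.5 = 187.5.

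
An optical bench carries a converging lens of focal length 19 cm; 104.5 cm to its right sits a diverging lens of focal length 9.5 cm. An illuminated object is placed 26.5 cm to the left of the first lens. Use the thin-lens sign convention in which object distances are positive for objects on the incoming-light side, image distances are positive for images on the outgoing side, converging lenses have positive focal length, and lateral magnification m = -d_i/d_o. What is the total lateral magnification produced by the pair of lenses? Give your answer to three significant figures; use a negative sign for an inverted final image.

Lens 1: 1/d_i1 = 1/f_1 - 1/d_o1 = 1/19 - 1/26.5 = 0.01490 cm^-1, so d_i1 = 67.133 cm.
m_1 = -(67.133)/26.5 = -2.5333.
The intermediate image is 67.133 cm to the right of lens 1, so d_o2 = L - d_i1 = 104.5 - 67.133 = 37.367 cm.
Lens 2: 1/d_i2 = 1/f_2 - 1/d_o2 = 1/(-9.5) - 1/(37.367) = -0.13202 cm^-1, so d_i2 = -7.574 cm.
m_2 = -(-7.574)/(37.367) = 0.2027.
The system's lateral magnification is m_1 m_2 = (-2.5333)(0.2027) = -0.5135.

-0.514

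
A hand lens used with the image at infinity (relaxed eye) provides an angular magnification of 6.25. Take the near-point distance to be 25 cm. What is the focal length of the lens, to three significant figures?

4.00 cm

For the image at infinity, M = D/f.
f = D/M = 25/6.25 = 4.000 cm.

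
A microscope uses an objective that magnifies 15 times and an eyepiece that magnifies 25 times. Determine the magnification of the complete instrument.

The overall magnification of a compound microscope is the product of the objective and eyepiece magnifications:
M = M_obj x M_eye = 15 x 25 = 375.

375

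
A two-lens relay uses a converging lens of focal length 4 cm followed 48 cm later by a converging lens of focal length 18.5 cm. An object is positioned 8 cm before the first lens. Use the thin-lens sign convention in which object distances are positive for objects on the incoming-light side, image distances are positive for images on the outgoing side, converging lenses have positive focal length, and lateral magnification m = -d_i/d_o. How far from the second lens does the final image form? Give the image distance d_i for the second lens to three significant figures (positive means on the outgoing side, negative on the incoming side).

34.4 cm

First lens: d_i1 = 1/(1/4 - 1/8) = 8.000 cm.
The intermediate image is 8.000 cm to the right of lens 1, so d_o2 = L - d_i1 = 48 - 8.000 = 40.000 cm.
Second lens: d_i2 = 1/(1/18.5 - 1/(40.000)) = 34.419 cm.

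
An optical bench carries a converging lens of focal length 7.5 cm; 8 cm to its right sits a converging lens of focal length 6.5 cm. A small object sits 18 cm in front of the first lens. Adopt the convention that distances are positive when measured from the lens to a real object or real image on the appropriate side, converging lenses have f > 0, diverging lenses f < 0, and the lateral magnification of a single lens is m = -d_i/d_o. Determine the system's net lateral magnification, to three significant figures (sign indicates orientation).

-0.409

Applying the thin-lens equation to the first lens, 1/7.5 = 1/18 + 1/d_i1, which gives d_i1 = 12.857 cm.
Its lateral magnification is m_1 = -d_i1/d_o1 = -(12.857)/18 = -0.7143.
Since 12.857 cm > 8 cm, the first image lies past the second lens and serves as a virtual object: d_o2 = L - d_i1 = -4.857 cm.
Applying the thin-lens equation again with f_2 = 6.5 cm and d_o2 = -4.857 cm gives d_i2 = 2.780 cm.
m_2 = -(2.780)/(-4.857) = 0.5723.
The system's lateral magnification is m_1 m_2 = (-0.7143)(0.5723) = -0.4088.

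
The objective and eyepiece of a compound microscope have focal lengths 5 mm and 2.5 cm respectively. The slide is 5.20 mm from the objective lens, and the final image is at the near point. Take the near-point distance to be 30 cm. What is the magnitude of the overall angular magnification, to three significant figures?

325

Convert to cm: f_obj = 5 mm = 0.5 cm; d_o = 5.20 mm = 0.52 cm.
Objective: 1/d_i = 1/f_obj - 1/d_o = 1/0.5 - 1/0.52 = 0.07692 cm^-1, so d_i = 13.000 cm.
m_obj = -d_i/d_o = -13.000/0.52 = -25.000.
Eyepiece angular magnification (image at near point): M_eye = 1 + D/f_e = 1 + 30/2.5 = 13.000.
Overall M = m_obj x M_eye = (-25.000)(13.000) = -325.00.
|M| = 325.00.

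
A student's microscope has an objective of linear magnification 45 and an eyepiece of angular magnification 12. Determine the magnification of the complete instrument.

The overall magnification of a compound microscope is the product of the objective and eyepiece magnifications:
M = M_obj x M_eye = 45 x 12 = 540.

540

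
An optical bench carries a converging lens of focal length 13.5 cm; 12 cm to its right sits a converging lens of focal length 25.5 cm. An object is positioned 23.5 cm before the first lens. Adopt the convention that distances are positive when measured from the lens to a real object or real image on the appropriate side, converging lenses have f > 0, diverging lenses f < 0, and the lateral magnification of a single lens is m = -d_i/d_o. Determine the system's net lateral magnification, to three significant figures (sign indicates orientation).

-0.761

First lens: d_i1 = 1/(1/13.5 - 1/23.5) = 31.725 cm.
m_1 = -(31.725)/23.5 = -1.3500.
Since 31.725 cm > 12 cm, the first image lies past the second lens and serves as a virtual object: d_o2 = L - d_i1 = -19.725 cm.
Second lens: d_i2 = 1/(1/25.5 - 1/(-19.725)) = 11.122 cm.
m_2 = -(11.122)/(-19.725) = 0.5638.
Overall magnification: m = m_1 m_2 = -0.7612.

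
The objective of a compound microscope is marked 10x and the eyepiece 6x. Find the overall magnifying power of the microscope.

60

The overall magnification of a compound microscope is the product of the objective and eyepiece magnifications:
M = M_obj x M_eye = 10 x 6 = 60.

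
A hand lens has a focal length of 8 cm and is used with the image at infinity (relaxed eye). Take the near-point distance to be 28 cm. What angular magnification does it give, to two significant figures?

3.5

M = D/f = 28/8 = 3.500.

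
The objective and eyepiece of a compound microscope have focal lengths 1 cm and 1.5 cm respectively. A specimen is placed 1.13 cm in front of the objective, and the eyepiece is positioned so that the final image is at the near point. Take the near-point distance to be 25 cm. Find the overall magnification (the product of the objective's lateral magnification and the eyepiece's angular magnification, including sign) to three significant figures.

Objective: 1/d_i = 1/f_obj - 1/d_o = 1/1 - 1/1.13 = 0.11504 cm^-1, so d_i = 8.692 cm.
m_obj = -d_i/d_o = -8.692/1.13 = -7.692.
Eyepiece angular magnification (image at near point): M_eye = 1 + D/f_e = 1 + 25/1.5 = 17.667.
Overall M = m_obj x M_eye = (-7.692)(17.667) = -135.90.

-136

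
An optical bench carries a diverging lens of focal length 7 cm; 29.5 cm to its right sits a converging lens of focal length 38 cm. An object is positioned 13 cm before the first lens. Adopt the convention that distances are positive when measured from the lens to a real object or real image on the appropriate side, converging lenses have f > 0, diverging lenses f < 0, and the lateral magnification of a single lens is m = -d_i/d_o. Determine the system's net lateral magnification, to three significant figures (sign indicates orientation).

First lens: d_i1 = 1/(1/(-7) - 1/13) = -4.550 cm.
m_1 = -(-4.550)/13 = 0.3500.
The intermediate image is virtual, 4.550 cm to the left of lens 1, so d_o2 = L - d_i1 = 29.5 - (-4.550) = 34.050 cm.
Second lens: d_i2 = 1/(1/38 - 1/(34.050)) = -327.570 cm.
m_2 = -(-327.570)/(34.050) = 9.6203.
The system's lateral magnification is m_1 m_2 = (0.3500)(9.6203) = 3.3671.

3.37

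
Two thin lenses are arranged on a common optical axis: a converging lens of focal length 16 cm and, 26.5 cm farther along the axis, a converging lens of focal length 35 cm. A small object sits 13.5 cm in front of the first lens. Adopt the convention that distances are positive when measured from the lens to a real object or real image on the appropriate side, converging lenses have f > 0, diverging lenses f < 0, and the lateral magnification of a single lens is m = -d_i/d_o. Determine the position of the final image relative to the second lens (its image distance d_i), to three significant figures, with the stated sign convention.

50.7 cm

First lens: d_i1 = 1/(1/16 - 1/13.5) = -86.400 cm.
The intermediate image is virtual, 86.400 cm to the left of lens 1, so d_o2 = L - d_i1 = 26.5 - (-86.400) = 112.900 cm.
Second lens: d_i2 = 1/(1/35 - 1/(112.900)) = 50.725 cm.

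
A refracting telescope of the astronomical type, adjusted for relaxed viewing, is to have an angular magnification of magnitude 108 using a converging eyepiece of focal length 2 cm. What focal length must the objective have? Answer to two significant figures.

220 cm

|M| = f_obj/|f_eye|, so f_obj = |M| x |f_eye| = 108.0 x 2 = 216.000 cm.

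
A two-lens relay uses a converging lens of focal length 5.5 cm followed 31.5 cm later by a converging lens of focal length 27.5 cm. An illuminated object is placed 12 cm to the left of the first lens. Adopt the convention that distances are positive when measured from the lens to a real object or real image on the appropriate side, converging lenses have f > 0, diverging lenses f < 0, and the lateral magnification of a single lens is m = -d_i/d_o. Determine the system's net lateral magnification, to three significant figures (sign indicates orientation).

-3.78

Lens 1: 1/d_i1 = 1/f_1 - 1/d_o1 = 1/5.5 - 1/12 = 0.09848 cm^-1, so d_i1 = 10.154 cm.
m_1 = -(10.154)/12 = -0.8462.
That image sits 21.346 cm in front of the second lens, so d_o2 = 21.346 cm.
Lens 2: 1/d_i2 = 1/f_2 - 1/d_o2 = 1/27.5 - 1/(21.346) = -0.01048 cm^-1, so d_i2 = -95.391 cm.
m_2 = -(-95.391)/(21.346) = 4.4687.
The system's lateral magnification is m_1 m_2 = (-0.8462)(4.4687) = -3.7812.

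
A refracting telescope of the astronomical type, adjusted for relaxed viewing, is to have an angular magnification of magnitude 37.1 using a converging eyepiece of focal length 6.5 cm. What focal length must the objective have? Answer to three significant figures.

241 cm

|M| = f_obj/|f_eye|, so f_obj = |M| x |f_eye| = 37.1 x 6.5 = 241.150 cm.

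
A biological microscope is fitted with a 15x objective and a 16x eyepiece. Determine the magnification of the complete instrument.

The overall magnification of a compound microscope is the product of the objective and eyepiece magnifications:
M = M_obj x M_eye = 15 x 16 = 240.

240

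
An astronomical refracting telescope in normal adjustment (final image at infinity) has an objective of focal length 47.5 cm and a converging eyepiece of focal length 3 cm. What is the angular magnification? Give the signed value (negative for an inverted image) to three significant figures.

M = -f_obj/f_eye = -47.5/(3) = -15.833.

-15.8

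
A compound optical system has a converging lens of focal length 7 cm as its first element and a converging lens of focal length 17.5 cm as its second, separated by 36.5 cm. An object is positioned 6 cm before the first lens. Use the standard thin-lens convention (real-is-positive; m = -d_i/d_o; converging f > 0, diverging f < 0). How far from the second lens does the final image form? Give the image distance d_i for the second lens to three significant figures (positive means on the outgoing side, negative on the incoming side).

Applying the thin-lens equation to the first lens, 1/7 = 1/6 + 1/d_i1, which gives d_i1 = -42.000 cm.
With d_i1 < 0 the first image is virtual and lies on the object side; the object distance for lens 2 is d_o2 = 36.5 - (-42.000) = 78.500 cm.
Applying the thin-lens equation again with f_2 = 17.5 cm and d_o2 = 78.500 cm gives d_i2 = 22.520 cm.

22.5 cm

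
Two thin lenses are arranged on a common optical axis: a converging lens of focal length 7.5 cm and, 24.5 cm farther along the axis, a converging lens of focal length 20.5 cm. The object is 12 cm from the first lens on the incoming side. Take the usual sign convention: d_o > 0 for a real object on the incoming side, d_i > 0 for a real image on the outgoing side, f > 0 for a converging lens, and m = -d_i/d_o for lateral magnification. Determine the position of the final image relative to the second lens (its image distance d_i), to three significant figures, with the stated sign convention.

-5.77 cm

Applying the thin-lens equation to the first lens, 1/7.5 = 1/12 + 1/d_i1, which gives d_i1 = 20.000 cm.
That image sits 4.500 cm in front of the second lens, so d_o2 = 4.500 cm.
Applying the thin-lens equation again with f_2 = 20.5 cm and d_o2 = 4.500 cm gives d_i2 = -5.766 cm.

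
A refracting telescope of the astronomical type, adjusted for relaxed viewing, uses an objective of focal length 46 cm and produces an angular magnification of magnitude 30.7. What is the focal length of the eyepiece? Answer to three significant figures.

1.50 cm

|M| = f_obj/f_eye, so f_eye = f_obj/|M| = 46/30.7 = 1.498 cm.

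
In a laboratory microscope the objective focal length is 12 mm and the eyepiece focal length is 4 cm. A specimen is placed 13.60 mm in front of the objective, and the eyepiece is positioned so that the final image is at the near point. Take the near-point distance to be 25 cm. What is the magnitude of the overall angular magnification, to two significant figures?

54

Convert to cm: f_obj = 12 mm = 1.2 cm; d_o = 13.60 mm = 1.36 cm.
Objective: 1/d_i = 1/f_obj - 1/d_o = 1/1.2 - 1/1.36 = 0.09804 cm^-1, so d_i = 10.200 cm.
m_obj = -d_i/d_o = -10.200/1.36 = -7.500.
Eyepiece angular magnification (image at near point): M_eye = 1 + D/f_e = 1 + 25/4 = 7.250.
Overall M = m_obj x M_eye = (-7.500)(7.250) = -54.37.
|M| = 54.37.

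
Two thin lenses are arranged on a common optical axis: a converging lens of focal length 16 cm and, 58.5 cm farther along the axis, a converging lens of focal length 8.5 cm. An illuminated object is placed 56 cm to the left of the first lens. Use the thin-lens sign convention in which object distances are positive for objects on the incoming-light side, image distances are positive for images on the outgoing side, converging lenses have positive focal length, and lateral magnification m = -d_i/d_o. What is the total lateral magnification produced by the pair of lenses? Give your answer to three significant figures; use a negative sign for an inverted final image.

Applying the thin-lens equation to the first lens, 1/16 = 1/56 + 1/d_i1, which gives d_i1 = 22.400 cm.
Its lateral magnification is m_1 = -d_i1/d_o1 = -(22.400)/56 = -0.4000.
Object distance for lens 2: d_o2 = 58.5 - 22.400 = 36.100 cm.
Applying the thin-lens equation again with f_2 = 8.5 cm and d_o2 = 36.100 cm gives d_i2 = 11.118 cm.
m_2 = -(11.118)/(36.100) = -0.3080.
The system's lateral magnification is m_1 m_2 = (-0.4000)(-0.3080) = 0.1232.

0.123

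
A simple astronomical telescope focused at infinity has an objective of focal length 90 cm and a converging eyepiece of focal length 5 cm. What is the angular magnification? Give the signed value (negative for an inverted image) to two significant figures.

-18

M = -f_obj/f_eye = -90/(5) = -18.000.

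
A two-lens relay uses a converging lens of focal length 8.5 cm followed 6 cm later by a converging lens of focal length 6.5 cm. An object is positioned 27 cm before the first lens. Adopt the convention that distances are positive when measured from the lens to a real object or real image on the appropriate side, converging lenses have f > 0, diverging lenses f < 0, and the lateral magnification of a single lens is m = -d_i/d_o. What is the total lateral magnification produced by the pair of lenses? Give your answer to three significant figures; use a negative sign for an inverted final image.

Lens 1: 1/d_i1 = 1/f_1 - 1/d_o1 = 1/8.5 - 1/27 = 0.08061 cm^-1, so d_i1 = 12.405 cm.
m_1 = -(12.405)/27 = -0.4595.
Since 12.405 cm > 6 cm, the first image lies past the second lens and serves as a virtual object: d_o2 = L - d_i1 = -6.405 cm.
Lens 2: 1/d_i2 = 1/f_2 - 1/d_o2 = 1/6.5 - 1/(-6.405) = 0.30996 cm^-1, so d_i2 = 3.226 cm.
m_2 = -(3.226)/(-6.405) = 0.5037.
Total m = m_1 x m_2 = (-0.4595)(0.5037) = -0.2314.

-0.231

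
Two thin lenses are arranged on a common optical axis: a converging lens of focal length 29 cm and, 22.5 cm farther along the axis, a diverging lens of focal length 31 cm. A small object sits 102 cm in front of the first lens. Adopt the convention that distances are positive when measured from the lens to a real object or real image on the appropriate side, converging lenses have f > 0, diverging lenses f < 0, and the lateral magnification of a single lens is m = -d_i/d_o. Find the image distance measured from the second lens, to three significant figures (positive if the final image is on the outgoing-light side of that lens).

43.0 cm

Applying the thin-lens equation to the first lens, 1/29 = 1/102 + 1/d_i1, which gives d_i1 = 40.521 cm.
Since 40.521 cm > 22.5 cm, the first image lies past the second lens and serves as a virtual object: d_o2 = L - d_i1 = -18.021 cm.
Applying the thin-lens equation again with f_2 = -31 cm and d_o2 = -18.021 cm gives d_i2 = 43.040 cm.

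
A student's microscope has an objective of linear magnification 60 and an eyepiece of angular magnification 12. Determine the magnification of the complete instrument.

The overall magnification of a compound microscope is the product of the objective and eyepiece magnifications:
M = M_obj x M_eye = 60 x 12 = 720.

720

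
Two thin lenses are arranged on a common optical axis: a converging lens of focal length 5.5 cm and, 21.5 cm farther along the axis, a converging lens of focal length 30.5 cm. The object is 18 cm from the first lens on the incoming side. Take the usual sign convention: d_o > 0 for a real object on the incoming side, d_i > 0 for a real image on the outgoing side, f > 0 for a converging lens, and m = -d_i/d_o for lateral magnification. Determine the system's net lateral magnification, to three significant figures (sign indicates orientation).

-0.793

Lens 1: 1/d_i1 = 1/f_1 - 1/d_o1 = 1/5.5 - 1/18 = 0.12626 cm^-1, so d_i1 = 7.920 cm.
m_1 = -(7.920)/18 = -0.4400.
That image sits 13.580 cm in front of the second lens, so d_o2 = 13.580 cm.
Lens 2: 1/d_i2 = 1/f_2 - 1/d_o2 = 1/30.5 - 1/(13.580) = -0.04085 cm^-1, so d_i2 = -24.479 cm.
m_2 = -(-24.479)/(13.580) = 1.8026.
The system's lateral magnification is m_1 m_2 = (-0.4400)(1.8026) = -0.7931.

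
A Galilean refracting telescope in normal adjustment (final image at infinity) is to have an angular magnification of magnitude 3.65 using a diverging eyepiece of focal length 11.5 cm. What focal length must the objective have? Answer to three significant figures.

42.0 cm

|M| = f_obj/|f_eye|, so f_obj = |M| x |f_eye| = 3.65 x 11.5 = 41.975 cm.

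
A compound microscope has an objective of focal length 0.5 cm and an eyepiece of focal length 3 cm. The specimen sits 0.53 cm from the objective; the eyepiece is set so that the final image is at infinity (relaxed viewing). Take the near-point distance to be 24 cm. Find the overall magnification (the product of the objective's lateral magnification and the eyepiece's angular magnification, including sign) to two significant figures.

Objective: 1/d_i = 1/f_obj - 1/d_o = 1/0.5 - 1/0.53 = 0.11321 cm^-1, so d_i = 8.833 cm.
m_obj = -d_i/d_o = -8.833/0.53 = -16.667.
Eyepiece angular magnification (image at infinity): M_eye = D/f_e = 24/3 = 8.000.
Overall M = m_obj x M_eye = (-16.667)(8.000) = -133.33.

-130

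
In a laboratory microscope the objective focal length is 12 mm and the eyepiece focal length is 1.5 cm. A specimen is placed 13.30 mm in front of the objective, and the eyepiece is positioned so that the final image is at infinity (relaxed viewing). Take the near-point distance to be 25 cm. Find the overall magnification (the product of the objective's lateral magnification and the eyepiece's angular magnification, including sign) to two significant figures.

Convert to cm: f_obj = 12 mm = 1.2 cm; d_o = 13.30 mm = 1.33 cm.
Objective: 1/d_i = 1/f_obj - 1/d_o = 1/1.2 - 1/1.33 = 0.08145 cm^-1, so d_i = 12.277 cm.
m_obj = -d_i/d_o = -12.277/1.33 = -9.231.
Eyepiece angular magnification (image at infinity): M_eye = D/f_e = 25/1.5 = 16.667.
Overall M = m_obj x M_eye = (-9.231)(16.667) = -153.85.

-150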